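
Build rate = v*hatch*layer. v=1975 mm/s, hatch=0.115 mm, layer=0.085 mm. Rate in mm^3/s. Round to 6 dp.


Rate = 1975 * 0.115 * 0.085 = 19.305625 mm^3/s


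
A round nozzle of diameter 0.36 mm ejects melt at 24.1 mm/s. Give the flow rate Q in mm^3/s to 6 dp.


A = pi*(0.36/2)^2 = 0.1017876 mm^2
Q = 0.1017876 * 24.1 = 2.453081 mm^3/s


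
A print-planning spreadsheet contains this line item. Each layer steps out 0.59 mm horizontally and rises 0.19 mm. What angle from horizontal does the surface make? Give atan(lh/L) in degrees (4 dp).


angle = atan(0.19/0.59) = 17.8503 degrees


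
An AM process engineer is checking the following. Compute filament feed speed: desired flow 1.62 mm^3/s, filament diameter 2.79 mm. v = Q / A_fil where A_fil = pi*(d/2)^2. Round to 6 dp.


A = pi*(2.79/2)^2 = 6.113618
v = 1.62 / 6.113618 = 0.264982 mm/s


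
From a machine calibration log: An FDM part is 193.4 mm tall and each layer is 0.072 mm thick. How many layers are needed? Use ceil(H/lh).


Layers = ceil(193.4/0.072) = 2687


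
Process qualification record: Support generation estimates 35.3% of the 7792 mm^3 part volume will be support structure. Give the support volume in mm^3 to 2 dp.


V_support = 7792 * 0.353 = 2750.58 mm^3


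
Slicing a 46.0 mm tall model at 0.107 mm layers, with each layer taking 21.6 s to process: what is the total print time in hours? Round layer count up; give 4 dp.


Layers = ceil(46.0/0.107) = 430
t = 430 * 21.6 / 3600 = 2.58 hrs


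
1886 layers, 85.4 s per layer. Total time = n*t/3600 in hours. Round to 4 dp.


t = 1886 * 85.4 / 3600 = 44.7401 hrs


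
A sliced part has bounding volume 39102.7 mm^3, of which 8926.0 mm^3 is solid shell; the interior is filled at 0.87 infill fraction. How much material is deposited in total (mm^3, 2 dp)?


V_infill = (39102.7 - 8926.0) * 0.87 = 26253.73
V_total = 8926.0 + 26253.73 = 35179.73 mm^3


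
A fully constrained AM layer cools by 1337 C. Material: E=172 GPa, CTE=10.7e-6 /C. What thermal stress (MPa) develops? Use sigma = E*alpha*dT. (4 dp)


sigma = 172*1000 * 10.7e-6 * 1337 = 2460.6148 MPa


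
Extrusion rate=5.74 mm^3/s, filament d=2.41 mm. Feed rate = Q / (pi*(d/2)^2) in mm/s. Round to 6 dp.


A = pi*(2.41/2)^2 = 4.561671
v = 5.74 / 4.561671 = 1.258311 mm/s


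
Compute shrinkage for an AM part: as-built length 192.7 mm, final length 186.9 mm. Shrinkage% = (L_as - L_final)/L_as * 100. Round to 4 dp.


Shrinkage = ((192.7-186.9)/192.7)*100 = 3.0099 %


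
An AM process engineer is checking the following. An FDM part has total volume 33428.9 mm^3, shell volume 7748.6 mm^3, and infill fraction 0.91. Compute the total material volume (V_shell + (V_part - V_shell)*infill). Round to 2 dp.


V_infill = (33428.9 - 7748.6) * 0.91 = 23369.07
V_total = 7748.6 + 23369.07 = 31117.67 mm^3


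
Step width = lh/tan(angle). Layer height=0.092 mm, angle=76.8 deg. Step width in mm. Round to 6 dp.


step = 0.092 / tan(76.8) = 0.021578 mm


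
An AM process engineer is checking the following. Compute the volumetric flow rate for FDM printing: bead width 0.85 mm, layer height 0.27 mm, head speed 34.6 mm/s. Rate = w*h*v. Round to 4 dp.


Rate = 0.85 * 0.27 * 34.6 = 7.9407 mm^3/s


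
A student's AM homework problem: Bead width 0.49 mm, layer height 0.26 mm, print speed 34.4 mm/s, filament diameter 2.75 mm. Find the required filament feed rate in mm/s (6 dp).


Q = 0.49 * 0.26 * 34.4 = 4.38256 mm^3/s
A_fil = pi*(2.75/2)^2 = 5.93957361 mm^2
v_feed = 4.38256 / 5.93957361 = 0.737858 mm/s


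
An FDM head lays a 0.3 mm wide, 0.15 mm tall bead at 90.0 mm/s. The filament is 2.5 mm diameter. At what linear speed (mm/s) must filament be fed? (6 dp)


Q = 0.3 * 0.15 * 90.0 = 4.05 mm^3/s
A_fil = pi*(2.5/2)^2 = 4.90873852 mm^2
v_feed = 4.05 / 4.90873852 = 0.825059 mm/s


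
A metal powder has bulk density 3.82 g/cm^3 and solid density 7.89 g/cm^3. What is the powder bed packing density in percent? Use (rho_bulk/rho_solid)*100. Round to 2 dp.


Packing = (3.82/7.89)*100 = 48.42 %


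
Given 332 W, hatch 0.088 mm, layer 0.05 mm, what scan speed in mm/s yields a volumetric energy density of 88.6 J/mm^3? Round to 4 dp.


v = 332 / (88.6*0.088*0.05) = 851.6314 mm/s


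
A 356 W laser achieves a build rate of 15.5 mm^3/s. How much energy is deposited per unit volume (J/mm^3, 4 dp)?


SE = 356 / 15.5 = 22.9677 J/mm^3


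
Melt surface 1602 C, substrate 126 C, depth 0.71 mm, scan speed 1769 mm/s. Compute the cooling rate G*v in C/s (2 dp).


G = (1602-126)/0.71 = 2078.87323944 C/mm
CR = 2078.87323944 * 1769 = 3677526.76 C/s


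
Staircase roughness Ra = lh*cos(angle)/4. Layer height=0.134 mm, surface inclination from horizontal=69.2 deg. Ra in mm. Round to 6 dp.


Ra = 0.134 * cos(69.2) / 4 = 0.011896 mm


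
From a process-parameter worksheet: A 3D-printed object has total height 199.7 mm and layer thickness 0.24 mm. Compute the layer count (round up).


Layers = ceil(199.7/0.24) = 833


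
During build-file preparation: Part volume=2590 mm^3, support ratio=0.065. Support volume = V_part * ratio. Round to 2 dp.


V_support = 2590 * 0.065 = 168.35 mm^3


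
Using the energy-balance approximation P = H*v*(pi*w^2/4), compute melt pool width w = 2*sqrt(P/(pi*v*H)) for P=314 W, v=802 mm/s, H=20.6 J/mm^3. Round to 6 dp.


w = 2*sqrt(314/(pi*802*20.6)) = 0.15556 mm


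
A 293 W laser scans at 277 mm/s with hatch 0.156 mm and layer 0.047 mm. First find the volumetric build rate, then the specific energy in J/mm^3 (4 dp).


Build rate = 277 * 0.156 * 0.047 = 2.030964 mm^3/s
SE = 293 / 2.030964 = 144.2665 J/mm^3


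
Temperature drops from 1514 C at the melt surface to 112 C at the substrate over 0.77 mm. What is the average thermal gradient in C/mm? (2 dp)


G = (1514-112)/0.77 = 1820.78 C/mm


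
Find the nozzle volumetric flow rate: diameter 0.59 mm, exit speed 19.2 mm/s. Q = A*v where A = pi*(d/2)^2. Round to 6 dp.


A = pi*(0.59/2)^2 = 0.2733971 mm^2
Q = 0.2733971 * 19.2 = 5.249224 mm^3/s


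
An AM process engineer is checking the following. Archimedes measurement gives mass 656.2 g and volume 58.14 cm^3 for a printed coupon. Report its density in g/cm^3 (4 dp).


rho = 656.2 / 58.14 = 11.2865 g/cm^3


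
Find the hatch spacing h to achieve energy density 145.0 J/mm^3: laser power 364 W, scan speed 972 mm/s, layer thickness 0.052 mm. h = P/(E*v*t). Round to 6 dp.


h = 364 / (145.0*972*0.052) = 0.049667 mm


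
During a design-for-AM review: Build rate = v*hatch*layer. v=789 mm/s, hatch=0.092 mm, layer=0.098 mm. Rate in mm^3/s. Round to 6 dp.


Rate = 789 * 0.092 * 0.098 = 7.113624 mm^3/s


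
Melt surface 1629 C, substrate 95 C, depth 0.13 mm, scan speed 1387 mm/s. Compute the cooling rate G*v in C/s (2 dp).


G = (1629-95)/0.13 = 11800.0 C/mm
CR = 11800.0 * 1387 = 16366600.0 C/s


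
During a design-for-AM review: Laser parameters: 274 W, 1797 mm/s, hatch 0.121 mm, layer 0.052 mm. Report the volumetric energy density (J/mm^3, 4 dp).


E = 274 / (1797*0.121*0.052) = 24.2334 J/mm^3


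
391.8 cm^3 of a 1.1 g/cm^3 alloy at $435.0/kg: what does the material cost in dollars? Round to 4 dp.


Mass = 391.8*1.1/1000 = 0.43098 kg
Cost = 0.43098 * 435.0 = 187.4763 $


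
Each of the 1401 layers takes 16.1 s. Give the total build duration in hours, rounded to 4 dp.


t = 1401 * 16.1 / 3600 = 6.2656 hrs


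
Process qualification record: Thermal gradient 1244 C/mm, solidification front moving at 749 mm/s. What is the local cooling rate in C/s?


CR = 1244 * 749 = 931756 C/s


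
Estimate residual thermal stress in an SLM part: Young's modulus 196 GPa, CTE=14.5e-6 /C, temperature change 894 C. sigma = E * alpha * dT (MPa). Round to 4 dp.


sigma = 196*1000 * 14.5e-6 * 894 = 2540.748 MPa


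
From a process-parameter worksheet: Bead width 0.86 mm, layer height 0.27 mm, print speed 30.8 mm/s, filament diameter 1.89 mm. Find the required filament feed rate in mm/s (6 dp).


Q = 0.86 * 0.27 * 30.8 = 7.15176 mm^3/s
A_fil = pi*(1.89/2)^2 = 2.80552078 mm^2
v_feed = 7.15176 / 2.80552078 = 2.549174 mm/s


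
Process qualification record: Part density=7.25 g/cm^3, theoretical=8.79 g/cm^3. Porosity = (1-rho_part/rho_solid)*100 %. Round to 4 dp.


Porosity = (1-7.25/8.79)*100 = 17.5199 %


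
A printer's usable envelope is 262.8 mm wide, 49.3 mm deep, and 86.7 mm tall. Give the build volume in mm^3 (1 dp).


V = 262.8 * 49.3 * 86.7 = 1123288.7 mm^3


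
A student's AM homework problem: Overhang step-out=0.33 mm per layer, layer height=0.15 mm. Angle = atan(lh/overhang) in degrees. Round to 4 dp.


angle = atan(0.15/0.33) = 24.444 degrees


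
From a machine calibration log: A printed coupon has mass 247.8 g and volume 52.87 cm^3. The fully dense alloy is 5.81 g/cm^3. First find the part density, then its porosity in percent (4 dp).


rho_part = 247.8 / 52.87 = 4.68696803 g/cm^3
Porosity = (1 - 4.68696803/5.81)*100 = 19.3293 %


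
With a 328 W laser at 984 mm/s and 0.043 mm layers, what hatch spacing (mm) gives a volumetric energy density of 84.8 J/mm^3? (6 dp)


h = 328 / (84.8*984*0.043) = 0.091414 mm


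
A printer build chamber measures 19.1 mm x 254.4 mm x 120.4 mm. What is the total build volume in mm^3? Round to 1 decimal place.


V = 19.1 * 254.4 * 120.4 = 585028.4 mm^3


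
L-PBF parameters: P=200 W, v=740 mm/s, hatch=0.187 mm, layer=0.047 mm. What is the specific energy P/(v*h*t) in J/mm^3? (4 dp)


Build rate = 740 * 0.187 * 0.047 = 6.50386 mm^3/s
SE = 200 / 6.50386 = 30.751 J/mm^3


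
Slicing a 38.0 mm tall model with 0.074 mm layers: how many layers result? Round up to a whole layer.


Layers = ceil(38.0/0.074) = 514


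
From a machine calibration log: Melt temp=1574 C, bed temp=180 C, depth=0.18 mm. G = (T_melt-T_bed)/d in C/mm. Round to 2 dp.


G = (1574-180)/0.18 = 7744.44 C/mm


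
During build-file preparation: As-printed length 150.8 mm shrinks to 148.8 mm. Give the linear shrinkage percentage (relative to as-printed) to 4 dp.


Shrinkage = ((150.8-148.8)/150.8)*100 = 1.3263 %


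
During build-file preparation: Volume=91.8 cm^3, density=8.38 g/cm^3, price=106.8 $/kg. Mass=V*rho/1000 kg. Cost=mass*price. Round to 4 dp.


Mass = 91.8*8.38/1000 = 0.769284 kg
Cost = 0.769284 * 106.8 = 82.1595 $


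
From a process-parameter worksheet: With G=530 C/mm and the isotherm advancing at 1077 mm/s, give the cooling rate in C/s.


CR = 530 * 1077 = 570810 C/s


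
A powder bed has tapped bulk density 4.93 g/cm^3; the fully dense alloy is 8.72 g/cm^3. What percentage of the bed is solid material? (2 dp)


Packing = (4.93/8.72)*100 = 56.54 %


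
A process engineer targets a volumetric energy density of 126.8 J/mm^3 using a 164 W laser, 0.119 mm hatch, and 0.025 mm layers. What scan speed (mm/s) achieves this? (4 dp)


v = 164 / (126.8*0.119*0.025) = 434.748 mm/s


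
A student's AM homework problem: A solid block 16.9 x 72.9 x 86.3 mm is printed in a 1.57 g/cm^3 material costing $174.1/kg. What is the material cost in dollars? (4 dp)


V = 16.9 * 72.9 * 86.3 = 106322.463 mm^3 = 106.322463 cm^3
Mass = 106.322463 * 1.57 / 1000 = 0.16692627 kg
Cost = 0.16692627 * 174.1 = 29.0619 $


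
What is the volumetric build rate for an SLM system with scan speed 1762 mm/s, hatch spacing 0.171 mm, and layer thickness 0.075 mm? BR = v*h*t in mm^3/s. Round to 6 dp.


Rate = 1762 * 0.171 * 0.075 = 22.59765 mm^3/s


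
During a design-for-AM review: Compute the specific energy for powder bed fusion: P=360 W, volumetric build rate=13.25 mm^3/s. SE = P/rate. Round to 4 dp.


SE = 360 / 13.25 = 27.1698 J/mm^3


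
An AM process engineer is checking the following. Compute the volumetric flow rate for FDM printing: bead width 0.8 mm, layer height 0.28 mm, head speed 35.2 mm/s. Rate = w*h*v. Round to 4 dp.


Rate = 0.8 * 0.28 * 35.2 = 7.8848 mm^3/s


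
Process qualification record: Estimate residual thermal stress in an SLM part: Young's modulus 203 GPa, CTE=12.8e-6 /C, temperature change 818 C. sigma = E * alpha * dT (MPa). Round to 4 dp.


sigma = 203*1000 * 12.8e-6 * 818 = 2125.4912 MPa


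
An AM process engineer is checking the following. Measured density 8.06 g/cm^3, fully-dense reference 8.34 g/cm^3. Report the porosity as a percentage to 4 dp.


Porosity = (1-8.06/8.34)*100 = 3.3573 %


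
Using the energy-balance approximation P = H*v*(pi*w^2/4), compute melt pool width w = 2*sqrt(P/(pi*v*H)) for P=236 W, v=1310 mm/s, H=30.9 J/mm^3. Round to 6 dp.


w = 2*sqrt(236/(pi*1310*30.9)) = 0.086158 mm


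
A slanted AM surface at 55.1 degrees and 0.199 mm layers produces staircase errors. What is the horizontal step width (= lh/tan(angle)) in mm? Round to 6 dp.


step = 0.199 / tan(55.1) = 0.138824 mm


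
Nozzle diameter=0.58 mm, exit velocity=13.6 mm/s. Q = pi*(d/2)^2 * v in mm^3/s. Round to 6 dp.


A = pi*(0.58/2)^2 = 0.26420794 mm^2
Q = 0.26420794 * 13.6 = 3.593228 mm^3/s


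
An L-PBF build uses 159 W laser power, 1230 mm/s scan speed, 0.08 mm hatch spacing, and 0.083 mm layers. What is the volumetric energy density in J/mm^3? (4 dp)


E = 159 / (1230*0.08*0.083) = 19.4681 J/mm^3


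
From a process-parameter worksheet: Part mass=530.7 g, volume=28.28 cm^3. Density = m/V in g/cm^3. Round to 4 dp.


rho = 530.7 / 28.28 = 18.7659 g/cm^3


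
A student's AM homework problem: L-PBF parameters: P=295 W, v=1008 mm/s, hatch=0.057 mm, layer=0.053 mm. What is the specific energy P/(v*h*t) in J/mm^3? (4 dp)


Build rate = 1008 * 0.057 * 0.053 = 3.045168 mm^3/s
SE = 295 / 3.045168 = 96.8748 J/mm^3


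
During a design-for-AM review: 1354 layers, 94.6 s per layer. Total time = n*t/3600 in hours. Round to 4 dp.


t = 1354 * 94.6 / 3600 = 35.5801 hrs


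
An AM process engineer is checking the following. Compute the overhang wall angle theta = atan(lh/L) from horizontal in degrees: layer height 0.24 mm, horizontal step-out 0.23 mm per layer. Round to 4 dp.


angle = atan(0.24/0.23) = 46.2189 degrees


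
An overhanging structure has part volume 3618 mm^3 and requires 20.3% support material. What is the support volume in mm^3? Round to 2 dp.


V_support = 3618 * 0.203 = 734.45 mm^3


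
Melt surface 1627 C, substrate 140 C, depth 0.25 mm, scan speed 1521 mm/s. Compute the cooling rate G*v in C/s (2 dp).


G = (1627-140)/0.25 = 5948.0 C/mm
CR = 5948.0 * 1521 = 9046908.0 C/s


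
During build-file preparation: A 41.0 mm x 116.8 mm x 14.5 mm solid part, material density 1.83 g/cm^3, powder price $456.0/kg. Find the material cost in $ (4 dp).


V = 41.0 * 116.8 * 14.5 = 69437.6 mm^3 = 69.4376 cm^3
Mass = 69.4376 * 1.83 / 1000 = 0.12707081 kg
Cost = 0.12707081 * 456.0 = 57.9443 $


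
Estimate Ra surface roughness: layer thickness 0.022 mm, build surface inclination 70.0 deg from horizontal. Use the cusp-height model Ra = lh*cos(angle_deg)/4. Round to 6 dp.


Ra = 0.022 * cos(70.0) / 4 = 0.001881 mm


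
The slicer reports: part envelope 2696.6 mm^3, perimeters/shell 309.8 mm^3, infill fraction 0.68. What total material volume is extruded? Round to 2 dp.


V_infill = (2696.6 - 309.8) * 0.68 = 1623.02
V_total = 309.8 + 1623.02 = 1932.82 mm^3


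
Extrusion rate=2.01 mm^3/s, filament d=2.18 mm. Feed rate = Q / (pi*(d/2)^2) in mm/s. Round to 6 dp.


A = pi*(2.18/2)^2 = 3.732526
v = 2.01 / 3.732526 = 0.538509 mm/s


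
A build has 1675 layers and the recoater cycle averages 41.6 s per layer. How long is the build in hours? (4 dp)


t = 1675 * 41.6 / 3600 = 19.3556 hrs


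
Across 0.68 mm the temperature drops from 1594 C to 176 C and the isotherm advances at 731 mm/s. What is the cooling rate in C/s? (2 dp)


G = (1594-176)/0.68 = 2085.29411765 C/mm
CR = 2085.29411765 * 731 = 1524350.0 C/s


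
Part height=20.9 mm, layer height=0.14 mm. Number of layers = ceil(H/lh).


Layers = ceil(20.9/0.14) = 150


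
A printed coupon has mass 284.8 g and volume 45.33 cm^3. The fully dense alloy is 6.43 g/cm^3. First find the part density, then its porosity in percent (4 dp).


rho_part = 284.8 / 45.33 = 6.28281491 g/cm^3
Porosity = (1 - 6.28281491/6.43)*100 = 2.289 %


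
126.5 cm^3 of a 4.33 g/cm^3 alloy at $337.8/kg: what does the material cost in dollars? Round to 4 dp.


Mass = 126.5*4.33/1000 = 0.547745 kg
Cost = 0.547745 * 337.8 = 185.0283 $


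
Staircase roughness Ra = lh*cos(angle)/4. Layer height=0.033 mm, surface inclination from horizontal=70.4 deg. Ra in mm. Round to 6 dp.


Ra = 0.033 * cos(70.4) / 4 = 0.002767 mm


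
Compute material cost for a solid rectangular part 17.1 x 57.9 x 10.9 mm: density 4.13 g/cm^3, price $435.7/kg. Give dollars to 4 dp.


V = 17.1 * 57.9 * 10.9 = 10791.981 mm^3 = 10.791981 cm^3
Mass = 10.791981 * 4.13 / 1000 = 0.04457088 kg
Cost = 0.04457088 * 435.7 = 19.4195 $


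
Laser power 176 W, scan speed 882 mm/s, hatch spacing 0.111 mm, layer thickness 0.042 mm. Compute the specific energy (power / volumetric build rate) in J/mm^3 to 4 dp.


Build rate = 882 * 0.111 * 0.042 = 4.111884 mm^3/s
SE = 176 / 4.111884 = 42.8028 J/mm^3


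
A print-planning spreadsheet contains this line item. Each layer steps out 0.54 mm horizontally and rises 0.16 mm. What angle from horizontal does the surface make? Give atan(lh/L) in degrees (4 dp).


angle = atan(0.16/0.54) = 16.5044 degrees


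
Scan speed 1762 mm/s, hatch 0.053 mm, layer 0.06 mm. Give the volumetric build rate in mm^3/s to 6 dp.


Rate = 1762 * 0.053 * 0.06 = 5.60316 mm^3/s


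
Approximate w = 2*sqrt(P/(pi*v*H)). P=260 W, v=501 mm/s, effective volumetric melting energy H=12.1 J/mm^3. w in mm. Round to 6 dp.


w = 2*sqrt(260/(pi*501*12.1)) = 0.233685 mm


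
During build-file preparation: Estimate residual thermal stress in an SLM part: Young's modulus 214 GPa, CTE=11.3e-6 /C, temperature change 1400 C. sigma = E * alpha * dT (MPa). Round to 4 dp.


sigma = 214*1000 * 11.3e-6 * 1400 = 3385.48 MPa


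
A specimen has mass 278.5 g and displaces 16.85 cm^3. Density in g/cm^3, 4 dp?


rho = 278.5 / 16.85 = 16.5282 g/cm^3


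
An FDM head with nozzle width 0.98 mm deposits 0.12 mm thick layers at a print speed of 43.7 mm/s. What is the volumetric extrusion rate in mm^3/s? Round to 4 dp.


Rate = 0.98 * 0.12 * 43.7 = 5.1391 mm^3/s


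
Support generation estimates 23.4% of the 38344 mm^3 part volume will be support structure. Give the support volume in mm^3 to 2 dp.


V_support = 38344 * 0.234 = 8972.5 mm^3


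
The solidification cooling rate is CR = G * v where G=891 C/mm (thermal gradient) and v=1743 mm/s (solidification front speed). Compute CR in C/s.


CR = 891 * 1743 = 1553013 C/s


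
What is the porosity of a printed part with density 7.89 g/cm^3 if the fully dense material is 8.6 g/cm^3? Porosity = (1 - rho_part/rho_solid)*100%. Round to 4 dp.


Porosity = (1-7.89/8.6)*100 = 8.2558 %


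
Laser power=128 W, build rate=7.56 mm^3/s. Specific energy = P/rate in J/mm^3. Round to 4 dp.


SE = 128 / 7.56 = 16.9312 J/mm^3


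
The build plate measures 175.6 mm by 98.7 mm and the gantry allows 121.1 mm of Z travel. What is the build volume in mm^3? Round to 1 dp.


V = 175.6 * 98.7 * 121.1 = 2098871.3 mm^3


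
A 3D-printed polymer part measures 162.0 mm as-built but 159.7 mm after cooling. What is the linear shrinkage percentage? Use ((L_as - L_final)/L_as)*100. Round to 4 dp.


Shrinkage = ((162.0-159.7)/162.0)*100 = 1.4198 %


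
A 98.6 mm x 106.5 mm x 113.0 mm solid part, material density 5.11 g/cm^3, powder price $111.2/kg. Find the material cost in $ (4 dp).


V = 98.6 * 106.5 * 113.0 = 1186601.7 mm^3 = 1186.6017 cm^3
Mass = 1186.6017 * 5.11 / 1000 = 6.06353469 kg
Cost = 6.06353469 * 111.2 = 674.2651 $


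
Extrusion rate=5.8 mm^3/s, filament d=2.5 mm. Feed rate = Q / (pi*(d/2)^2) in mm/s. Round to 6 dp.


A = pi*(2.5/2)^2 = 4.908739
v = 5.8 / 4.908739 = 1.181566 mm/s


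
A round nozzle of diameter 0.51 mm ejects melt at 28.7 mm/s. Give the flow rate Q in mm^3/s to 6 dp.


A = pi*(0.51/2)^2 = 0.20428206 mm^2
Q = 0.20428206 * 28.7 = 5.862895 mm^3/s


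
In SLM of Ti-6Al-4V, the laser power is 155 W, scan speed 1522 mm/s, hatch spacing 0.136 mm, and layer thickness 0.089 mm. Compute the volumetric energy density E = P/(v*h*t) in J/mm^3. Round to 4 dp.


E = 155 / (1522*0.136*0.089) = 8.4137 J/mm^3


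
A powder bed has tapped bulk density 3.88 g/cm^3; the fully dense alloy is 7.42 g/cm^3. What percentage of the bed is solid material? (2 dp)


Packing = (3.88/7.42)*100 = 52.29 %


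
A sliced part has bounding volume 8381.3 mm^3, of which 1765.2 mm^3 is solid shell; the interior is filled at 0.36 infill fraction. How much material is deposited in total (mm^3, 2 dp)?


V_infill = (8381.3 - 1765.2) * 0.36 = 2381.8
V_total = 1765.2 + 2381.8 = 4147.0 mm^3


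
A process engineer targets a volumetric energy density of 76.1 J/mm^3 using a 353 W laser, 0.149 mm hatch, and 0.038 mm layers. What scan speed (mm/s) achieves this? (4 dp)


v = 353 / (76.1*0.149*0.038) = 819.257 mm/s


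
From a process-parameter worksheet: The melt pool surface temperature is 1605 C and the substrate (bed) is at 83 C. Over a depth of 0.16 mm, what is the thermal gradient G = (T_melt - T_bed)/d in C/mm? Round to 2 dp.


G = (1605-83)/0.16 = 9512.5 C/mm


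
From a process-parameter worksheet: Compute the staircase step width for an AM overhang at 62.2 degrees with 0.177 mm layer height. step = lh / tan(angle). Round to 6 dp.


step = 0.177 / tan(62.2) = 0.093322 mm


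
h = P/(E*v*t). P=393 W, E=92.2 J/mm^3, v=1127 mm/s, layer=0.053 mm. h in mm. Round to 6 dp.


h = 393 / (92.2*1127*0.053) = 0.071361 mm


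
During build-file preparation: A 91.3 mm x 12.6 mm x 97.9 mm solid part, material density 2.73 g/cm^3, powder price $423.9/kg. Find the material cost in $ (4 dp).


V = 91.3 * 12.6 * 97.9 = 112622.202 mm^3 = 112.622202 cm^3
Mass = 112.622202 * 2.73 / 1000 = 0.30745861 kg
Cost = 0.30745861 * 423.9 = 130.3317 $


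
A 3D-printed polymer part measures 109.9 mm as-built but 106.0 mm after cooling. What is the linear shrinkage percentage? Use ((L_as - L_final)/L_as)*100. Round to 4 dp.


Shrinkage = ((109.9-106.0)/109.9)*100 = 3.5487 %


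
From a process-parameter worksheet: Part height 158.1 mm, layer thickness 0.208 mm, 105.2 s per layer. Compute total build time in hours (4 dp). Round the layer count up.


Layers = ceil(158.1/0.208) = 761
t = 761 * 105.2 / 3600 = 22.2381 hrs


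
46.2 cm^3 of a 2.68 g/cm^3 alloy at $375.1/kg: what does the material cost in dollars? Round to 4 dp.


Mass = 46.2*2.68/1000 = 0.123816 kg
Cost = 0.123816 * 375.1 = 46.4434 $


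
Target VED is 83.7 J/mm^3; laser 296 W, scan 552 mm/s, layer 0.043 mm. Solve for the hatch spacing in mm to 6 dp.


h = 296 / (83.7*552*0.043) = 0.148991 mm


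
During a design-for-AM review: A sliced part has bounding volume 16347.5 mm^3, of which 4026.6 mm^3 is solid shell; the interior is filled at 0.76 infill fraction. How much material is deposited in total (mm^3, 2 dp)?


V_infill = (16347.5 - 4026.6) * 0.76 = 9363.88
V_total = 4026.6 + 9363.88 = 13390.48 mm^3


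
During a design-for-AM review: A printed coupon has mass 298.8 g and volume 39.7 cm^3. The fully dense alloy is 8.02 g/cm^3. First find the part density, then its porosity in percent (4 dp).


rho_part = 298.8 / 39.7 = 7.52644836 g/cm^3
Porosity = (1 - 7.52644836/8.02)*100 = 6.154 %


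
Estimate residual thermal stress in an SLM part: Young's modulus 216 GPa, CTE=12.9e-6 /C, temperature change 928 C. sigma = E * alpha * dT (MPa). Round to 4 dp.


sigma = 216*1000 * 12.9e-6 * 928 = 2585.7792 MPa


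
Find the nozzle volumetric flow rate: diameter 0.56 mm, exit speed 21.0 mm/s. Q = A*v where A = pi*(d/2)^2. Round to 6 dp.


A = pi*(0.56/2)^2 = 0.24630086 mm^2
Q = 0.24630086 * 21.0 = 5.172318 mm^3/s


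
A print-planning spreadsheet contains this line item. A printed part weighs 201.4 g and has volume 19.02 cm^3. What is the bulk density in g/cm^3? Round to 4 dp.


rho = 201.4 / 19.02 = 10.5889 g/cm^3


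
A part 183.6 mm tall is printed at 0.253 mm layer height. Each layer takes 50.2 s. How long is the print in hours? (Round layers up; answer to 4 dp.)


Layers = ceil(183.6/0.253) = 726
t = 726 * 50.2 / 3600 = 10.1237 hrs


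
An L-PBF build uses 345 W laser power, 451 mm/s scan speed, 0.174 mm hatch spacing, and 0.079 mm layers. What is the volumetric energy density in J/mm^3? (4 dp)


E = 345 / (451*0.174*0.079) = 55.6501 J/mm^3


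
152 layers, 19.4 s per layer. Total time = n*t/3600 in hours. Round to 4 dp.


t = 152 * 19.4 / 3600 = 0.8191 hrs


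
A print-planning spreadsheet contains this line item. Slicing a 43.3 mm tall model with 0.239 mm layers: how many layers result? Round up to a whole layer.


Layers = ceil(43.3/0.239) = 182


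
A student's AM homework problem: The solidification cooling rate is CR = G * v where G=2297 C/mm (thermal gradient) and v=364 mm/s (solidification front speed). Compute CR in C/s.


CR = 2297 * 364 = 836108 C/s


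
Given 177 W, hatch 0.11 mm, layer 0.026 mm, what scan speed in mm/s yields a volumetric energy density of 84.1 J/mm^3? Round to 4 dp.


v = 177 / (84.1*0.11*0.026) = 735.8872 mm/s


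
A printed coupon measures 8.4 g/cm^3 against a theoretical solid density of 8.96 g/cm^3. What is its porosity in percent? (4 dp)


Porosity = (1-8.4/8.96)*100 = 6.25 %


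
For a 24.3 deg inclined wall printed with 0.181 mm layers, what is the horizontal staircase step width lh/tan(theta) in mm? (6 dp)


step = 0.181 / tan(24.3) = 0.400871 mm


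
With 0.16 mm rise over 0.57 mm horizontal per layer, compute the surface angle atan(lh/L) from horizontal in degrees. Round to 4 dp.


angle = atan(0.16/0.57) = 15.6795 degrees


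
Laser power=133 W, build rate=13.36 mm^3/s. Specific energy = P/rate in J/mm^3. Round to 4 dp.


SE = 133 / 13.36 = 9.9551 J/mm^3


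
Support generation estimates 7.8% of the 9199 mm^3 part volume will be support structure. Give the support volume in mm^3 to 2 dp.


V_support = 9199 * 0.078 = 717.52 mm^3


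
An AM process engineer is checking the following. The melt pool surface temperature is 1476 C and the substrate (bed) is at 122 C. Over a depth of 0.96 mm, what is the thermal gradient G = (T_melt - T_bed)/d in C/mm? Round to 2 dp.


G = (1476-122)/0.96 = 1410.42 C/mm


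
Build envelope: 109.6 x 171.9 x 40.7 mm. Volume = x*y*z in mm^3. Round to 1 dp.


V = 109.6 * 171.9 * 40.7 = 766797.8 mm^3


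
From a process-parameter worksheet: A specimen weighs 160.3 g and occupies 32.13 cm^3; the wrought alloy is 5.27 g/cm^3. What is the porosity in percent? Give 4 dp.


rho_part = 160.3 / 32.13 = 4.98910675 g/cm^3
Porosity = (1 - 4.98910675/5.27)*100 = 5.33 %


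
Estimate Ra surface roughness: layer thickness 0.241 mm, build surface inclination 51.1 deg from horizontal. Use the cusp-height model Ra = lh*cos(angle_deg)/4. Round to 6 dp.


Ra = 0.241 * cos(51.1) / 4 = 0.037835 mm


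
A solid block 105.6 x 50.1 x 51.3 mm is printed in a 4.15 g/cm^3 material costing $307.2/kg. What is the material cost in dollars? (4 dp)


V = 105.6 * 50.1 * 51.3 = 271405.728 mm^3 = 271.405728 cm^3
Mass = 271.405728 * 4.15 / 1000 = 1.12633377 kg
Cost = 1.12633377 * 307.2 = 346.0097 $


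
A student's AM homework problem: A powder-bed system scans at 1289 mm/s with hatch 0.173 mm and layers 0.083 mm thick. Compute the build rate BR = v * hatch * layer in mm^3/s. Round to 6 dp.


Rate = 1289 * 0.173 * 0.083 = 18.508751 mm^3/s


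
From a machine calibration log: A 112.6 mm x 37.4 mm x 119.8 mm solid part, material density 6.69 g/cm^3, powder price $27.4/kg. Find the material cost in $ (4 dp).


V = 112.6 * 37.4 * 119.8 = 504506.552 mm^3 = 504.506552 cm^3
Mass = 504.506552 * 6.69 / 1000 = 3.37514883 kg
Cost = 3.37514883 * 27.4 = 92.4791 $


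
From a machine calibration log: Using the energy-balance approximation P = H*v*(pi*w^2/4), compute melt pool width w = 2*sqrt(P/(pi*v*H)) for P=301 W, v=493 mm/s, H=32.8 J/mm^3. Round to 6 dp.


w = 2*sqrt(301/(pi*493*32.8)) = 0.153949 mm


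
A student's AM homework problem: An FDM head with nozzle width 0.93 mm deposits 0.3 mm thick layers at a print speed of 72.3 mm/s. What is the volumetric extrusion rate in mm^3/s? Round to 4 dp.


Rate = 0.93 * 0.3 * 72.3 = 20.1717 mm^3/s


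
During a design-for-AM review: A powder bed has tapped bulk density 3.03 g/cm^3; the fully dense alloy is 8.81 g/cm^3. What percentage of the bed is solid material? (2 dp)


Packing = (3.03/8.81)*100 = 34.39 %


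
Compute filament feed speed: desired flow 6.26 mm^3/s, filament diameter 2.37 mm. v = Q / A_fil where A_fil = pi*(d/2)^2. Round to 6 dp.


A = pi*(2.37/2)^2 = 4.411503
v = 6.26 / 4.411503 = 1.419018 mm/s


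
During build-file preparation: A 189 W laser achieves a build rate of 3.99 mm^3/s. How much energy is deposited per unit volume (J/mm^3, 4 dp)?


SE = 189 / 3.99 = 47.3684 J/mm^3


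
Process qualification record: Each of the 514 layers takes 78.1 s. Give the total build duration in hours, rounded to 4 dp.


t = 514 * 78.1 / 3600 = 11.1509 hrs


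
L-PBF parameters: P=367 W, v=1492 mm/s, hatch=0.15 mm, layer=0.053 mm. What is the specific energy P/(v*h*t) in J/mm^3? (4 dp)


Build rate = 1492 * 0.15 * 0.053 = 11.8614 mm^3/s
SE = 367 / 11.8614 = 30.9407 J/mm^3


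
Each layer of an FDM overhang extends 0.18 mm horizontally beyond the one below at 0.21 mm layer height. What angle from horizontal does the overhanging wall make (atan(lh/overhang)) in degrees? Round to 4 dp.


angle = atan(0.21/0.18) = 49.3987 degrees


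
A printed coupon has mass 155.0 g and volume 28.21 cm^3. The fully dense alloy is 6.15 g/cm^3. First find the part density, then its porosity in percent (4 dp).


rho_part = 155.0 / 28.21 = 5.49450549 g/cm^3
Porosity = (1 - 5.49450549/6.15)*100 = 10.6584 %


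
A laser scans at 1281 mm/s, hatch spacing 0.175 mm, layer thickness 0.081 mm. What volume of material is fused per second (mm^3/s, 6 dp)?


Rate = 1281 * 0.175 * 0.081 = 18.158175 mm^3/s


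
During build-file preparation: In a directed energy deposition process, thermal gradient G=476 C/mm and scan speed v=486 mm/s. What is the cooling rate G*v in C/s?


CR = 476 * 486 = 231336 C/s


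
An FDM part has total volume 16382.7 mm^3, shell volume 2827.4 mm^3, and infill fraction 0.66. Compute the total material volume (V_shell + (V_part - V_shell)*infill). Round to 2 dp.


V_infill = (16382.7 - 2827.4) * 0.66 = 8946.5
V_total = 2827.4 + 8946.5 = 11773.9 mm^3


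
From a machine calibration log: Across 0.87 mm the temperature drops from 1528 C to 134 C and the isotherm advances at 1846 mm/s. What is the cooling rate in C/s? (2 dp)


G = (1528-134)/0.87 = 1602.29885057 C/mm
CR = 1602.29885057 * 1846 = 2957843.68 C/s


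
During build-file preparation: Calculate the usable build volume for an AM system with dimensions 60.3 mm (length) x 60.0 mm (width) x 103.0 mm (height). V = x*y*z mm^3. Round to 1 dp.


V = 60.3 * 60.0 * 103.0 = 372654.0 mm^3


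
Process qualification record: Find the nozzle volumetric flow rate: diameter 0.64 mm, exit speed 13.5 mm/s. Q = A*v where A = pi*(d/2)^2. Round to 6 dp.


A = pi*(0.64/2)^2 = 0.32169909 mm^2
Q = 0.32169909 * 13.5 = 4.342938 mm^3/s


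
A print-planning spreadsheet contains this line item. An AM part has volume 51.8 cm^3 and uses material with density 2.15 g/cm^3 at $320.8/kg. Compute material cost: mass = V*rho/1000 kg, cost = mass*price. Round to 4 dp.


Mass = 51.8*2.15/1000 = 0.11137 kg
Cost = 0.11137 * 320.8 = 35.7275 $


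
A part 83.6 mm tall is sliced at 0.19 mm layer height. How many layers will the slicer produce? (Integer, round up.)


Layers = ceil(83.6/0.19) = 440


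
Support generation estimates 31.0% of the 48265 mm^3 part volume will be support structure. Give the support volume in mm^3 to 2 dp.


V_support = 48265 * 0.31 = 14962.15 mm^3


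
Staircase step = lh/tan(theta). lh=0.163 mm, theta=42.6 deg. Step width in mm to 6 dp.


step = 0.163 / tan(42.6) = 0.177261 mm


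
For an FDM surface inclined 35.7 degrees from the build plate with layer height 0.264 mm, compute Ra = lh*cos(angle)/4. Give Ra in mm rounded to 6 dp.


Ra = 0.264 * cos(35.7) / 4 = 0.053598 mm


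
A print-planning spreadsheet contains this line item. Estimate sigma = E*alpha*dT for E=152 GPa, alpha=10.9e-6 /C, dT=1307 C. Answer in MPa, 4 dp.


sigma = 152*1000 * 10.9e-6 * 1307 = 2165.4376 MPa


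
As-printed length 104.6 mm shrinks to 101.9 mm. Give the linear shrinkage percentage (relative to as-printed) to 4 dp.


Shrinkage = ((104.6-101.9)/104.6)*100 = 2.5813 %


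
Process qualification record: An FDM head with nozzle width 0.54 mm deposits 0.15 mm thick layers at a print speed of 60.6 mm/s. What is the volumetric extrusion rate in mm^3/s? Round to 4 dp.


Rate = 0.54 * 0.15 * 60.6 = 4.9086 mm^3/s


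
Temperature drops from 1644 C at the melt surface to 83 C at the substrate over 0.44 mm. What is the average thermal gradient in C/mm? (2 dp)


G = (1644-83)/0.44 = 3547.73 C/mm


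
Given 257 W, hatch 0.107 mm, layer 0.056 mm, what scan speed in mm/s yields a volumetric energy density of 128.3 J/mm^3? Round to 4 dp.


v = 257 / (128.3*0.107*0.056) = 334.2987 mm/s


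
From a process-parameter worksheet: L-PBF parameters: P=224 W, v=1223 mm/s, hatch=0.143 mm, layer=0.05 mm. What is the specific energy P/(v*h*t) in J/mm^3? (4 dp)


Build rate = 1223 * 0.143 * 0.05 = 8.74445 mm^3/s
SE = 224 / 8.74445 = 25.6162 J/mm^3


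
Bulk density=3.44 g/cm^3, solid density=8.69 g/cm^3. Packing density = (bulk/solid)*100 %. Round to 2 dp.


Packing = (3.44/8.69)*100 = 39.59 %


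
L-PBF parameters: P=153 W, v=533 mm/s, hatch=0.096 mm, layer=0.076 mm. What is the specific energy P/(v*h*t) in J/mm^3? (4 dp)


Build rate = 533 * 0.096 * 0.076 = 3.888768 mm^3/s
SE = 153 / 3.888768 = 39.3441 J/mm^3


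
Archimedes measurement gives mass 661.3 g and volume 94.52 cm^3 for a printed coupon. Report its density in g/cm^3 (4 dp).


rho = 661.3 / 94.52 = 6.9964 g/cm^3


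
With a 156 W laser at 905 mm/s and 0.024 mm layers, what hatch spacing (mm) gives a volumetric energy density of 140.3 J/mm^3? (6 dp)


h = 156 / (140.3*905*0.024) = 0.051193 mm


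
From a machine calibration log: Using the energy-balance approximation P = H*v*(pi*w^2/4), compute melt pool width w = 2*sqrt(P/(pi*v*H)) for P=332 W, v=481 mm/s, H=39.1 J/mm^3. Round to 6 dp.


w = 2*sqrt(332/(pi*481*39.1)) = 0.149921 mm


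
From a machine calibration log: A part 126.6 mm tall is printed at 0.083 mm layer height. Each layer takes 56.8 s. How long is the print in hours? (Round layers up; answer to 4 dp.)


Layers = ceil(126.6/0.083) = 1526
t = 1526 * 56.8 / 3600 = 24.0769 hrs


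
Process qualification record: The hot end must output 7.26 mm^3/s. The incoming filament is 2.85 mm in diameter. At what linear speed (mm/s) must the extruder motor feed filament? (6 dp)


A = pi*(2.85/2)^2 = 6.379397
v = 7.26 / 6.379397 = 1.138039 mm/s


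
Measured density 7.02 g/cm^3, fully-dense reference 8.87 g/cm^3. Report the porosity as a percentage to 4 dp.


Porosity = (1-7.02/8.87)*100 = 20.8568 %


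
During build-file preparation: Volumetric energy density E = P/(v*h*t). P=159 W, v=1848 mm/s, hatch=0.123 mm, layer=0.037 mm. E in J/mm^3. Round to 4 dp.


E = 159 / (1848*0.123*0.037) = 18.9055 J/mm^3


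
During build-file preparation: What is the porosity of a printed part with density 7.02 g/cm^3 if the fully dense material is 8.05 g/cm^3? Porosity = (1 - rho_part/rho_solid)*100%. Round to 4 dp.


Porosity = (1-7.02/8.05)*100 = 12.795 %


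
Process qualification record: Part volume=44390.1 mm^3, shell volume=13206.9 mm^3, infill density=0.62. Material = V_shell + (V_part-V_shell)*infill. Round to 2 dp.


V_infill = (44390.1 - 13206.9) * 0.62 = 19333.58
V_total = 13206.9 + 19333.58 = 32540.48 mm^3


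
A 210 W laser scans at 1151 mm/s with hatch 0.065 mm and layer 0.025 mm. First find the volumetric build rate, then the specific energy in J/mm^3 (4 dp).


Build rate = 1151 * 0.065 * 0.025 = 1.870375 mm^3/s
SE = 210 / 1.870375 = 112.2769 J/mm^3


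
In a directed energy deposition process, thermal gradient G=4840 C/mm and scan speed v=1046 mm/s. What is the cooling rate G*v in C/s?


CR = 4840 * 1046 = 5062640 C/s


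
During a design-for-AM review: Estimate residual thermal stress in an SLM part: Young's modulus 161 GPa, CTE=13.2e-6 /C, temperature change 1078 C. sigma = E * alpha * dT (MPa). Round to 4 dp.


sigma = 161*1000 * 13.2e-6 * 1078 = 2290.9656 MPa


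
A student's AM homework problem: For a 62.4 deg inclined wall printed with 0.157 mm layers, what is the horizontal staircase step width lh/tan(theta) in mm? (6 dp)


step = 0.157 / tan(62.4) = 0.082078 mm


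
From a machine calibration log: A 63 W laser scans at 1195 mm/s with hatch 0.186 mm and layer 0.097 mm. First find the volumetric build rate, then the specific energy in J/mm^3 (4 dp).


Build rate = 1195 * 0.186 * 0.097 = 21.56019 mm^3/s
SE = 63 / 21.56019 = 2.9221 J/mm^3


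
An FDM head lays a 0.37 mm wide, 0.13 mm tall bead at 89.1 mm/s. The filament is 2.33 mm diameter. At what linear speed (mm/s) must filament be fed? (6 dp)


Q = 0.37 * 0.13 * 89.1 = 4.28571 mm^3/s
A_fil = pi*(2.33/2)^2 = 4.26384809 mm^2
v_feed = 4.28571 / 4.26384809 = 1.005127 mm/s


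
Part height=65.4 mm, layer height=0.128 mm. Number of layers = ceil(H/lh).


Layers = ceil(65.4/0.128) = 511


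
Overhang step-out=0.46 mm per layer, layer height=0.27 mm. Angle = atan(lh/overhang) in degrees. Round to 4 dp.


angle = atan(0.27/0.46) = 30.4111 degrees


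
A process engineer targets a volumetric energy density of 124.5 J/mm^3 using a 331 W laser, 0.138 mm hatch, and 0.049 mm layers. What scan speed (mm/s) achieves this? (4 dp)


v = 331 / (124.5*0.138*0.049) = 393.1728 mm/s


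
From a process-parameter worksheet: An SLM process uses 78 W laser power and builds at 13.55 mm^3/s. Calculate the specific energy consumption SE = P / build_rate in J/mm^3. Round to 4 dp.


SE = 78 / 13.55 = 5.7565 J/mm^3


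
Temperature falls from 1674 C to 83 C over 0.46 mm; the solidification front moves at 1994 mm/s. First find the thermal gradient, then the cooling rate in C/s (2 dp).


G = (1674-83)/0.46 = 3458.69565217 C/mm
CR = 3458.69565217 * 1994 = 6896639.13 C/s


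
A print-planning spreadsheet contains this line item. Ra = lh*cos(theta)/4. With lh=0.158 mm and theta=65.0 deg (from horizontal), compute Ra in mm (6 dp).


Ra = 0.158 * cos(65.0) / 4 = 0.016693 mm


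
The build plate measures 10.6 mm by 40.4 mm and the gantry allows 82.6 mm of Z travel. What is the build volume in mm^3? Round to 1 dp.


V = 10.6 * 40.4 * 82.6 = 35372.6 mm^3


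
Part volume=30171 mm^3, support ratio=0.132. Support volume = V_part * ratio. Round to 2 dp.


V_support = 30171 * 0.132 = 3982.57 mm^3


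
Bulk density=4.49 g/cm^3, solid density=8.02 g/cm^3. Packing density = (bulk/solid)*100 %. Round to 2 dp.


Packing = (4.49/8.02)*100 = 55.99 %


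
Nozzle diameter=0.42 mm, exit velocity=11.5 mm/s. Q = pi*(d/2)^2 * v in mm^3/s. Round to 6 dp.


A = pi*(0.42/2)^2 = 0.13854424 mm^2
Q = 0.13854424 * 11.5 = 1.593259 mm^3/s
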